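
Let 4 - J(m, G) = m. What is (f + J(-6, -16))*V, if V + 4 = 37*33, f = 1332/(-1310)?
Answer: 7160828/655 ≈ 10933.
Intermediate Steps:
f = -666/655 (f = 1332*(-1/1310) = -666/655 ≈ -1.0168)
J(m, G) = 4 - m
V = 1217 (V = -4 + 37*33 = -4 + 1221 = 1217)
(f + J(-6, -16))*V = (-666/655 + (4 - 1*(-6)))*1217 = (-666/655 + (4 + 6))*1217 = (-666/655 + 10)*1217 = (5884/655)*1217 = 7160828/655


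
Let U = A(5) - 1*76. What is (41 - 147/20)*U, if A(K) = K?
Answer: -47783/20 ≈ -2389.1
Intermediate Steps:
U = -71 (U = 5 - 1*76 = 5 - 76 = -71)
(41 - 147/20)*U = (41 - 147/20)*(-71) = (673/20)*(-71) = -47783/20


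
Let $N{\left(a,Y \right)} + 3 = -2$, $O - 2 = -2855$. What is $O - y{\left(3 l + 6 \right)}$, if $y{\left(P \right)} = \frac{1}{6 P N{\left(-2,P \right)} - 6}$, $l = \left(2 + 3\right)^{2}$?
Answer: $- \frac{6949907}{2436} \approx -2853.0$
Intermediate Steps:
$l = 25$ ($l = 5^{2} = 25$)
$O = -2853$ ($O = 2 - 2855 = -2853$)
$N{\left(a,Y \right)} = -5$ ($N{\left(a,Y \right)} = -3 - 2 = -5$)
$y{\left(P \right)} = \frac{1}{-6 - 30 P}$ ($y{\left(P \right)} = \frac{1}{6 P \left(-5\right) - 6} = \frac{1}{- 30 P - 6} = \frac{1}{-6 - 30 P}$)
$O - y{\left(3 l + 6 \right)} = -2853 - \frac{1}{6 \left(-1 - 5 \left(3 \cdot 25 + 6\right)\right)} = -2853 - \frac{1}{6 \left(-1 - 5 \left(75 + 6\right)\right)} = -2853 - \frac{1}{6 \left(-1 - 405\right)} = -2853 - \frac{1}{6 \left(-406\right)} = -2853 - \frac{1}{6} \left(- \frac{1}{406}\right) = -2853 - - \frac{1}{2436} = -2853 + \frac{1}{2436} = - \frac{6949907}{2436}$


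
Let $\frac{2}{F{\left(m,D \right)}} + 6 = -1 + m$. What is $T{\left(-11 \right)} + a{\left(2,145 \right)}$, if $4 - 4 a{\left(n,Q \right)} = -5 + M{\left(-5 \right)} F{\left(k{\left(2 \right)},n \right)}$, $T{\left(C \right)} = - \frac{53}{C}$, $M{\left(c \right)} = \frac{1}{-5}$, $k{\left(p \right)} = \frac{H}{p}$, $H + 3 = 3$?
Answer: $\frac{10863}{1540} \approx 7.0539$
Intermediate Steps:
$H = 0$ ($H = -3 + 3 = 0$)
$k{\left(p \right)} = 0$ ($k{\left(p \right)} = \frac{0}{p} = 0$)
$F{\left(m,D \right)} = \frac{2}{-7 + m}$ ($F{\left(m,D \right)} = \frac{2}{-6 + \left(-1 + m\right)} = \frac{2}{-7 + m}$)
$M{\left(c \right)} = - \frac{1}{5}$
$a{\left(n,Q \right)} = \frac{313}{140}$ ($a{\left(n,Q \right)} = 1 - \frac{-5 - \frac{2 \frac{1}{-7 + 0}}{5}}{4} = 1 - \frac{-5 - \frac{2 \frac{1}{-7}}{5}}{4} = 1 - \frac{-5 - \frac{2 \left(- \frac{1}{7}\right)}{5}}{4} = 1 - \frac{-5 - - \frac{2}{35}}{4} = 1 - \frac{-5 + \frac{2}{35}}{4} = 1 - - \frac{173}{140} = 1 + \frac{173}{140} = \frac{313}{140}$)
$T{\left(-11 \right)} + a{\left(2,145 \right)} = - \frac{53}{-11} + \frac{313}{140} = \left(-53\right) \left(- \frac{1}{11}\right) + \frac{313}{140} = \frac{53}{11} + \frac{313}{140} = \frac{10863}{1540}$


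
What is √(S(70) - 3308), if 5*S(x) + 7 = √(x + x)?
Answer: √(-82735 + 10*√35)/5 ≈ 57.507*I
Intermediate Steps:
S(x) = -7/5 + √2*√x/5 (S(x) = -7/5 + √(x + x)/5 = -7/5 + √(2*x)/5 = -7/5 + (√2*√x)/5 = -7/5 + √2*√x/5)
√(S(70) - 3308) = √((-7/5 + √2*√70/5) - 3308) = √((-7/5 + 2*√35/5) - 3308) = √(-16547/5 + 2*√35/5)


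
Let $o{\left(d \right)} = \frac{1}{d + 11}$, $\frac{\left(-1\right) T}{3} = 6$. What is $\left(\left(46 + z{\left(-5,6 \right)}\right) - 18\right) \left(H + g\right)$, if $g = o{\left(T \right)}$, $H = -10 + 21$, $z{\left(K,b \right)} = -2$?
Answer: $\frac{1976}{7} \approx 282.29$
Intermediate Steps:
$T = -18$ ($T = \left(-3\right) 6 = -18$)
$o{\left(d \right)} = \frac{1}{11 + d}$
$H = 11$
$g = - \frac{1}{7}$ ($g = \frac{1}{11 - 18} = \frac{1}{-7} = - \frac{1}{7} \approx -0.14286$)
$\left(\left(46 + z{\left(-5,6 \right)}\right) - 18\right) \left(H + g\right) = \left(\left(46 - 2\right) - 18\right) \left(11 - \frac{1}{7}\right) = \left(44 - 18\right) \frac{76}{7} = 26 \cdot \frac{76}{7} = \frac{1976}{7}$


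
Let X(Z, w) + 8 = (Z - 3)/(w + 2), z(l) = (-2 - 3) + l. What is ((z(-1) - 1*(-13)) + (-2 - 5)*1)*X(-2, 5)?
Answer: 0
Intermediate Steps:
z(l) = -5 + l
X(Z, w) = -8 + (-3 + Z)/(2 + w) (X(Z, w) = -8 + (Z - 3)/(w + 2) = -8 + (-3 + Z)/(2 + w))
((z(-1) - 1*(-13)) + (-2 - 5)*1)*X(-2, 5) = (((-5 - 1) - 1*(-13)) + (-2 - 5)*1)*((-19 - 2 - 8*5)/(2 + 5)) = ((-6 + 13) - 7*1)*((-19 - 2 - 40)/7) = (7 - 7)*((⅐)*(-61)) = 0*(-61/7) = 0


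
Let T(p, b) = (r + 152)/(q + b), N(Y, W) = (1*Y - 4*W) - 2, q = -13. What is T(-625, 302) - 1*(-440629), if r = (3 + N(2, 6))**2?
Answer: 127342374/289 ≈ 4.4063e+5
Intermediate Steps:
N(Y, W) = -2 + Y - 4*W (N(Y, W) = (Y - 4*W) - 2 = -2 + Y - 4*W)
r = 441 (r = (3 + (-2 + 2 - 4*6))**2 = (3 + (-2 + 2 - 24))**2 = (3 - 24)**2 = (-21)**2 = 441)
T(p, b) = 593/(-13 + b) (T(p, b) = (441 + 152)/(-13 + b) = 593/(-13 + b))
T(-625, 302) - 1*(-440629) = 593/(-13 + 302) - 1*(-440629) = 593/289 + 440629 = 127342374/289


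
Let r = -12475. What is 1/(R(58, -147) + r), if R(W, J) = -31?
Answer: -1/12506 ≈ -7.9962e-5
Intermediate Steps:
1/(R(58, -147) + r) = 1/(-31 - 12475) = 1/(-12506) = -1/12506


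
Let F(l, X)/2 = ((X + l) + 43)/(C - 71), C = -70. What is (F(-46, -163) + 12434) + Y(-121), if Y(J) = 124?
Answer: 1771010/141 ≈ 12560.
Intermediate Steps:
F(l, X) = -86/141 - 2*X/141 - 2*l/141 (F(l, X) = 2*(((X + l) + 43)/(-70 - 71)) = 2*((43 + X + l)/(-141)) = 2*((43 + X + l)*(-1/141)) = 2*(-43/141 - X/141 - l/141) = -86/141 - 2*X/141 - 2*l/141)
(F(-46, -163) + 12434) + Y(-121) = ((-86/141 - 2/141*(-163) - 2/141*(-46)) + 12434) + 124 = ((-86/141 + 326/141 + 92/141) + 12434) + 124 = (332/141 + 12434) + 124 = 1753526/141 + 124 = 1771010/141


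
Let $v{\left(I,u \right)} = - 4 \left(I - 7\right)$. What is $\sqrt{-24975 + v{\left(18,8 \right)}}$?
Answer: $i \sqrt{25019} \approx 158.17 i$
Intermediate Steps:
$v{\left(I,u \right)} = 28 - 4 I$ ($v{\left(I,u \right)} = - 4 \left(-7 + I\right) = 28 - 4 I$)
$\sqrt{-24975 + v{\left(18,8 \right)}} = \sqrt{-24975 + \left(28 - 72\right)} = \sqrt{-24975 - 44} = \sqrt{-25019} = i \sqrt{25019}$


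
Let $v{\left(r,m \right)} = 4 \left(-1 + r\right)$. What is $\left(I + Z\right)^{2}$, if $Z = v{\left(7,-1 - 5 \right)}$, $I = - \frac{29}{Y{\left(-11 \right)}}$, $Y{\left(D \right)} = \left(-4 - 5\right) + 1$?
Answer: $\frac{48841}{64} \approx 763.14$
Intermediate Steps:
$Y{\left(D \right)} = -8$ ($Y{\left(D \right)} = -9 + 1 = -8$)
$I = \frac{29}{8}$ ($I = - \frac{29}{-8} = \left(-29\right) \left(- \frac{1}{8}\right) = \frac{29}{8} \approx 3.625$)
$v{\left(r,m \right)} = -4 + 4 r$
$Z = 24$ ($Z = -4 + 4 \cdot 7 = -4 + 28 = 24$)
$\left(I + Z\right)^{2} = \left(\frac{29}{8} + 24\right)^{2} = \left(\frac{221}{8}\right)^{2} = \frac{48841}{64}$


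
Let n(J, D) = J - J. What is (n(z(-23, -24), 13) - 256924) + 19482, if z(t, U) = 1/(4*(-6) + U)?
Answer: -237442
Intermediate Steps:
z(t, U) = 1/(-24 + U)
n(J, D) = 0
(n(z(-23, -24), 13) - 256924) + 19482 = (0 - 256924) + 19482 = -256924 + 19482 = -237442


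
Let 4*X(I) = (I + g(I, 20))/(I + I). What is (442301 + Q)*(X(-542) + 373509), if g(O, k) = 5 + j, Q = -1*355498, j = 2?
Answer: 140580545127877/4336 ≈ 3.2422e+10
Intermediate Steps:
Q = -355498
g(O, k) = 7 (g(O, k) = 5 + 2 = 7)
X(I) = (7 + I)/(8*I) (X(I) = ((I + 7)/(I + I))/4 = ((7 + I)/((2*I)))/4 = ((7 + I)*(1/(2*I)))/4 = ((7 + I)/(2*I))/4 = (7 + I)/(8*I))
(442301 + Q)*(X(-542) + 373509) = (442301 - 355498)*((⅛)*(7 - 542)/(-542) + 373509) = 86803*((⅛)*(-1/542)*(-535) + 373509) = 86803*(535/4336 + 373509) = 86803*(1619535559/4336) = 140580545127877/4336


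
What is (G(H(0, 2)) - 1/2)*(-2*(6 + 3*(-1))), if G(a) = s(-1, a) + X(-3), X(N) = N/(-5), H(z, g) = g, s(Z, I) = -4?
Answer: 117/5 ≈ 23.400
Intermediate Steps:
X(N) = -N/5 (X(N) = N*(-⅕) = -N/5)
G(a) = -17/5 (G(a) = -4 - ⅕*(-3) = -4 + ⅗ = -17/5)
(G(H(0, 2)) - 1/2)*(-2*(6 + 3*(-1))) = (-17/5 - 1/2)*(-2*(6 + 3*(-1))) = (-17/5 - 1*½)*(-2*(6 - 3)) = (-17/5 - ½)*(-2*3) = -39/10*(-6) = 117/5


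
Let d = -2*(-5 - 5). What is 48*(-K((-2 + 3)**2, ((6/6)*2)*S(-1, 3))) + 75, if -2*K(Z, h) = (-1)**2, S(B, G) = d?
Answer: 99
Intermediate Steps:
d = 20 (d = -2*(-10) = 20)
S(B, G) = 20
K(Z, h) = -1/2 (K(Z, h) = -1/2*(-1)**2 = -1/2*1 = -1/2)
48*(-K((-2 + 3)**2, ((6/6)*2)*S(-1, 3))) + 75 = 48*(-1*(-1/2)) + 75 = 48*(1/2) + 75 = 24 + 75 = 99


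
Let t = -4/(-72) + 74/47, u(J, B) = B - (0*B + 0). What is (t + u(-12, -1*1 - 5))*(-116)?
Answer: 214426/423 ≈ 506.92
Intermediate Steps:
u(J, B) = B (u(J, B) = B - (0 + 0) = B - 1*0 = B + 0 = B)
t = 1379/846 (t = -4*(-1/72) + 74*(1/47) = 1/18 + 74/47 = 1379/846 ≈ 1.6300)
(t + u(-12, -1*1 - 5))*(-116) = (1379/846 + (-1*1 - 5))*(-116) = (1379/846 + (-1 - 5))*(-116) = (1379/846 - 6)*(-116) = -3697/846*(-116) = 214426/423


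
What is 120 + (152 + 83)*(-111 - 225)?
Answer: -78840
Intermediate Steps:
120 + (152 + 83)*(-111 - 225) = 120 + 235*(-336) = 120 - 78960 = -78840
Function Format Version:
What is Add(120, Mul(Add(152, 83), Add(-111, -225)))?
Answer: -78840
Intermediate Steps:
Add(120, Mul(Add(152, 83), Add(-111, -225))) = Add(120, Mul(235, -336)) = Add(120, -78960) = -78840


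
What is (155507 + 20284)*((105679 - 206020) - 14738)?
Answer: -20229852489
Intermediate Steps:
(155507 + 20284)*((105679 - 206020) - 14738) = 175791*(-100341 - 14738) = 175791*(-115079) = -20229852489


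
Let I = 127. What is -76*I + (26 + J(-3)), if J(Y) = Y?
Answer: -9629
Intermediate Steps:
-76*I + (26 + J(-3)) = -76*127 + (26 - 3) = -9652 + 23 = -9629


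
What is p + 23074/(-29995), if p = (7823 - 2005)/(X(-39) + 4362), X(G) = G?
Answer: 74762008/129668385 ≈ 0.57656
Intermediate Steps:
p = 5818/4323 (p = (7823 - 2005)/(-39 + 4362) = 5818/4323 ≈ 1.3458)
p + 23074/(-29995) = 5818/4323 + 23074/(-29995) = 5818/4323 + 23074*(-1/29995) = 5818/4323 - 23074/29995 = 74762008/129668385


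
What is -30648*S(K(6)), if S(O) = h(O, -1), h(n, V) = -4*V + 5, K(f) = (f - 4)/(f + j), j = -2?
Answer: -275832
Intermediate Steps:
K(f) = (-4 + f)/(-2 + f) (K(f) = (f - 4)/(f - 2) = (-4 + f)/(-2 + f))
h(n, V) = 5 - 4*V
S(O) = 9 (S(O) = 5 - 4*(-1) = 5 + 4 = 9)
-30648*S(K(6)) = -30648*9 = -275832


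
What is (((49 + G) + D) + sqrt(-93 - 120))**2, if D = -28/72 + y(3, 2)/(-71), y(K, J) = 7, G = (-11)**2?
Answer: 46583700277/1633284 + 216637*I*sqrt(213)/639 ≈ 28522.0 + 4947.9*I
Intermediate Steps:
G = 121
D = -623/1278 (D = -28/72 + 7/(-71) = -28*1/72 + 7*(-1/71) = -7/18 - 7/71 = -623/1278 ≈ -0.48748)
(((49 + G) + D) + sqrt(-93 - 120))**2 = (((49 + 121) - 623/1278) + sqrt(-93 - 120))**2 = ((170 - 623/1278) + sqrt(-213))**2 = (216637/1278 + I*sqrt(213))**2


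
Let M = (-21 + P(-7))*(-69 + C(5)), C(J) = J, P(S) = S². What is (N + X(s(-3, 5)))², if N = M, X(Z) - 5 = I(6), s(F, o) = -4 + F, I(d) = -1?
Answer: 3196944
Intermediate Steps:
M = -1792 (M = (-21 + (-7)²)*(-69 + 5) = (-21 + 49)*(-64) = 28*(-64) = -1792)
X(Z) = 4 (X(Z) = 5 - 1 = 4)
N = -1792
(N + X(s(-3, 5)))² = (-1792 + 4)² = (-1788)² = 3196944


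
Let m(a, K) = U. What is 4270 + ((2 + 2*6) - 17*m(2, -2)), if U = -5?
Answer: 4369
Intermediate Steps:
m(a, K) = -5
4270 + ((2 + 2*6) - 17*m(2, -2)) = 4270 + ((2 + 2*6) - 17*(-5)) = 4270 + ((2 + 12) + 85) = 4270 + (14 + 85) = 4270 + 99 = 4369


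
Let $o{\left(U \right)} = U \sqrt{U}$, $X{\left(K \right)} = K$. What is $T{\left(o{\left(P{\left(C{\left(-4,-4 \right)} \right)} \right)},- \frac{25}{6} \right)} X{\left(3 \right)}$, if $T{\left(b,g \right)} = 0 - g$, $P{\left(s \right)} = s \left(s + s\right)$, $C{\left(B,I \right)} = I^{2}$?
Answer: $\frac{25}{2} \approx 12.5$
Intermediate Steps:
$P{\left(s \right)} = 2 s^{2}$ ($P{\left(s \right)} = s 2 s = 2 s^{2}$)
$o{\left(U \right)} = U^{\frac{3}{2}}$
$T{\left(b,g \right)} = - g$
$T{\left(o{\left(P{\left(C{\left(-4,-4 \right)} \right)} \right)},- \frac{25}{6} \right)} X{\left(3 \right)} = - \frac{-25}{6} \cdot 3 = \left(-1\right) \left(- \frac{25}{6}\right) 3 = \frac{25}{6} \cdot 3 = \frac{25}{2}$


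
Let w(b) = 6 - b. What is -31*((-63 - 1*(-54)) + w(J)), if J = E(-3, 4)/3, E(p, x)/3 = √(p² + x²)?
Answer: 248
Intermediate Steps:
E(p, x) = 3*√(p² + x²)
J = 5 (J = (3*√((-3)² + 4²))/3 = (3*√(9 + 16))*(⅓) = (3*√25)*(⅓) = (3*5)*(⅓) = 15*(⅓) = 5)
-31*((-63 - 1*(-54)) + w(J)) = -31*((-63 - 1*(-54)) + (6 - 1*5)) = -31*((-63 + 54) + (6 - 5)) = -31*(-9 + 1) = -31*(-8) = 248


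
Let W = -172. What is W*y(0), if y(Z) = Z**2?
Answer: 0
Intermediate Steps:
W*y(0) = -172*0**2 = -172*0 = 0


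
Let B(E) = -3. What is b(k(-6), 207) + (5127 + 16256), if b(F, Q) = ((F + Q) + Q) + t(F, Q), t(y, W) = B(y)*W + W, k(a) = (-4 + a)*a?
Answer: 21443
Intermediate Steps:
k(a) = a*(-4 + a)
t(y, W) = -2*W (t(y, W) = -3*W + W = -2*W)
b(F, Q) = F (b(F, Q) = ((F + Q) + Q) - 2*Q = (F + 2*Q) - 2*Q = F)
b(k(-6), 207) + (5127 + 16256) = -6*(-4 - 6) + (5127 + 16256) = -6*(-10) + 21383 = 60 + 21383 = 21443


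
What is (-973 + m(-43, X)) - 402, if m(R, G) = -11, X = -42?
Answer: -1386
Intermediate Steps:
(-973 + m(-43, X)) - 402 = (-973 - 11) - 402 = -984 - 402 = -1386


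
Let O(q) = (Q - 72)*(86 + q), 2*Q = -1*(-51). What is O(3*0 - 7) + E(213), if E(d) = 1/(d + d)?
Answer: -782455/213 ≈ -3673.5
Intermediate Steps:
Q = 51/2 (Q = (-1*(-51))/2 = (½)*51 = 51/2 ≈ 25.500)
O(q) = -3999 - 93*q/2 (O(q) = (51/2 - 72)*(86 + q) = -93*(86 + q)/2 = -3999 - 93*q/2)
E(d) = 1/(2*d)
O(3*0 - 7) + E(213) = (-3999 - 93*(3*0 - 7)/2) + (½)/213 = (-3999 - 93*(0 - 7)/2) + (½)*(1/213) = (-3999 - 93/2*(-7)) + 1/426 = (-3999 + 651/2) + 1/426 = -7347/2 + 1/426 = -782455/213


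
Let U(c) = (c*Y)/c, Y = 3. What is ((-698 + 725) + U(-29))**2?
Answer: 900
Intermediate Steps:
U(c) = 3 (U(c) = (c*3)/c = (3*c)/c = 3)
((-698 + 725) + U(-29))**2 = ((-698 + 725) + 3)**2 = (27 + 3)**2 = 30**2 = 900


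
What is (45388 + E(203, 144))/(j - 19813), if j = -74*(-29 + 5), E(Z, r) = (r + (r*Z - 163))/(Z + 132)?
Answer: -896129/355435 ≈ -2.5212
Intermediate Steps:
E(Z, r) = (-163 + r + Z*r)/(132 + Z) (E(Z, r) = (r + (Z*r - 163))/(132 + Z) = (r + (-163 + Z*r))/(132 + Z) = (-163 + r + Z*r)/(132 + Z))
j = 1776 (j = -74*(-24) = 1776)
(45388 + E(203, 144))/(j - 19813) = (45388 + (-163 + 144 + 203*144)/(132 + 203))/(1776 - 19813) = (45388 + (-163 + 144 + 29232)/335)/(-18037) = (45388 + (1/335)*29213)*(-1/18037) = (45388 + 29213/335)*(-1/18037) = (15234193/335)*(-1/18037) = -896129/355435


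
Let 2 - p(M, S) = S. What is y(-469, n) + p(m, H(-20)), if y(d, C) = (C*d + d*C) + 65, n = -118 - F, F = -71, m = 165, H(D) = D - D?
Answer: 44153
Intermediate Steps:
H(D) = 0
n = -47 (n = -118 - 1*(-71) = -118 + 71 = -47)
y(d, C) = 65 + 2*C*d (y(d, C) = (C*d + C*d) + 65 = 2*C*d + 65 = 65 + 2*C*d)
p(M, S) = 2 - S
y(-469, n) + p(m, H(-20)) = (65 + 2*(-47)*(-469)) + (2 - 1*0) = (65 + 44086) + (2 + 0) = 44151 + 2 = 44153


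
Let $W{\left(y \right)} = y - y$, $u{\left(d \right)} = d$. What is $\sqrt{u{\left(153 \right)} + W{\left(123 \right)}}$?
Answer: $3 \sqrt{17} \approx 12.369$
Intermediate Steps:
$W{\left(y \right)} = 0$
$\sqrt{u{\left(153 \right)} + W{\left(123 \right)}} = \sqrt{153 + 0} = \sqrt{153} = 3 \sqrt{17}$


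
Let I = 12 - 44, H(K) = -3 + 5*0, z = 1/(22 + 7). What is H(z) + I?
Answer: -35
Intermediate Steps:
z = 1/29 ≈ 0.034483
H(K) = -3 (H(K) = -3 + 0 = -3)
I = -32
H(z) + I = -3 - 32 = -35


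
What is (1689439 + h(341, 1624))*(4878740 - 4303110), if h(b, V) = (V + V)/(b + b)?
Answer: 30147329902590/31 ≈ 9.7249e+11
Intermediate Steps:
h(b, V) = V/b (h(b, V) = (2*V)/((2*b)) = (2*V)*(1/(2*b)) = V/b)
(1689439 + h(341, 1624))*(4878740 - 4303110) = (1689439 + 1624/341)*(4878740 - 4303110) = (1689439 + 1624*(1/341))*575630 = (1689439 + 1624/341)*575630 = (576100323/341)*575630 = 30147329902590/31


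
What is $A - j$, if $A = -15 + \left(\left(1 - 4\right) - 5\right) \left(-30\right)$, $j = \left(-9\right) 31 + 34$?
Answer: $470$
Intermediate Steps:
$j = -245$ ($j = -279 + 34 = -245$)
$A = 225$ ($A = -15 + \left(-3 - 5\right) \left(-30\right) = -15 - -240 = -15 + 240 = 225$)
$A - j = 225 - -245 = 225 + 245 = 470$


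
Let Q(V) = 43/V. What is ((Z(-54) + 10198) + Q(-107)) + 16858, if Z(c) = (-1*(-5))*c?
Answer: 2866059/107 ≈ 26786.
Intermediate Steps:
Z(c) = 5*c
((Z(-54) + 10198) + Q(-107)) + 16858 = ((5*(-54) + 10198) + 43/(-107)) + 16858 = ((-270 + 10198) + 43*(-1/107)) + 16858 = (9928 - 43/107) + 16858 = 1062253/107 + 16858 = 2866059/107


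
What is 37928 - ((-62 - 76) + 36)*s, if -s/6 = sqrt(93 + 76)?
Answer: 29972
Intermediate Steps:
s = -78 (s = -6*sqrt(93 + 76) = -6*sqrt(169) = -6*13 = -78)
37928 - ((-62 - 76) + 36)*s = 37928 - ((-62 - 76) + 36)*(-78) = 37928 - (-138 + 36)*(-78) = 37928 - (-102)*(-78) = 37928 - 1*7956 = 37928 - 7956 = 29972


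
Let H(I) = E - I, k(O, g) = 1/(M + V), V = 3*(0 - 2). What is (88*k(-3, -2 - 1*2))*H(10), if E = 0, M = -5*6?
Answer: 220/9 ≈ 24.444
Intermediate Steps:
M = -30
V = -6 (V = 3*(-2) = -6)
k(O, g) = -1/36 (k(O, g) = 1/(-30 - 6) = 1/(-36) = -1/36)
H(I) = -I (H(I) = 0 - I = -I)
(88*k(-3, -2 - 1*2))*H(10) = (88*(-1/36))*(-1*10) = -22/9*(-10) = 220/9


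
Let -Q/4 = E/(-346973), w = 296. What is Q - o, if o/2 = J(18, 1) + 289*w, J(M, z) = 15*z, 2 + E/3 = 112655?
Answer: -59371973978/346973 ≈ -1.7111e+5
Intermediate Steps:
E = 337959 (E = -6 + 3*112655 = -6 + 337965 = 337959)
o = 171118 (o = 2*(15*1 + 289*296) = 2*(15 + 85544) = 2*85559 = 171118)
Q = 1351836/346973 (Q = -1351836/(-346973) = -1351836*(-1)/346973 = -4*(-337959/346973) = 1351836/346973 ≈ 3.8961)
Q - o = 1351836/346973 - 1*171118 = 1351836/346973 - 171118 = -59371973978/346973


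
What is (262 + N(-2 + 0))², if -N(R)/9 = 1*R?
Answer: 78400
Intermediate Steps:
N(R) = -9*R
(262 + N(-2 + 0))² = (262 - 9*(-2 + 0))² = (262 - 9*(-2))² = (262 + 18)² = 280² = 78400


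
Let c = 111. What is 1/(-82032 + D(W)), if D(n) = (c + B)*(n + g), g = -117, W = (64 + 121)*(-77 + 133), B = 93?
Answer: 1/2007540 ≈ 4.9812e-7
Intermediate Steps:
W = 10360 (W = 185*56 = 10360)
D(n) = -23868 + 204*n (D(n) = (111 + 93)*(n - 117) = 204*(-117 + n) = -23868 + 204*n)
1/(-82032 + D(W)) = 1/(-82032 + (-23868 + 204*10360)) = 1/(-82032 + (-23868 + 2113440)) = 1/(-82032 + 2089572) = 1/2007540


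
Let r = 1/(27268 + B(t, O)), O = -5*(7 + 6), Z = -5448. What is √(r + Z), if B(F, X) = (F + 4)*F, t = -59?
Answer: 17*I*√17551291191/30513 ≈ 73.811*I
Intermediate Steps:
O = -65 (O = -5*13 = -65)
B(F, X) = F*(4 + F) (B(F, X) = (4 + F)*F = F*(4 + F))
r = 1/30513 (r = 1/(27268 - 59*(4 - 59)) = 1/(27268 - 59*(-55)) = 1/(27268 + 3245) = 1/30513 ≈ 3.2773e-5)
√(r + Z) = √(1/30513 - 5448) = √(-166234823/30513) = 17*I*√17551291191/30513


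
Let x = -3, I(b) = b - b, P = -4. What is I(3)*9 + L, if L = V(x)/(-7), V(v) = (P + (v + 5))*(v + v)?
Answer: -12/7 ≈ -1.7143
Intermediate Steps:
I(b) = 0
V(v) = 2*v*(1 + v) (V(v) = (-4 + (v + 5))*(v + v) = (-4 + (5 + v))*(2*v) = (1 + v)*(2*v) = 2*v*(1 + v))
L = -12/7 (L = (2*(-3)*(1 - 3))/(-7) = (2*(-3)*(-2))*(-⅐) = 12*(-⅐) = -12/7 ≈ -1.7143)
I(3)*9 + L = 0*9 - 12/7 = 0 - 12/7 = -12/7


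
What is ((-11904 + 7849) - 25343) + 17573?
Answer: -11825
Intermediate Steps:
((-11904 + 7849) - 25343) + 17573 = (-4055 - 25343) + 17573 = -29398 + 17573 = -11825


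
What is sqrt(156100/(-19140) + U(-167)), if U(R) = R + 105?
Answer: I*sqrt(64252023)/957 ≈ 8.3759*I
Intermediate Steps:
U(R) = 105 + R
sqrt(156100/(-19140) + U(-167)) = sqrt(156100/(-19140) + (105 - 167)) = sqrt(156100*(-1/19140) - 62) = sqrt(-7805/957 - 62) = sqrt(-67139/957) = I*sqrt(64252023)/957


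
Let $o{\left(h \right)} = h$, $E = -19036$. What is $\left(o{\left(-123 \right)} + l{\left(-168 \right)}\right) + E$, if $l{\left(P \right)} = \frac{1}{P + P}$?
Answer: $- \frac{6437425}{336} \approx -19159.0$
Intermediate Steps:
$l{\left(P \right)} = \frac{1}{2 P}$
$\left(o{\left(-123 \right)} + l{\left(-168 \right)}\right) + E = \left(-123 + \frac{1}{2 \left(-168\right)}\right) - 19036 = \left(-123 + \frac{1}{2} \left(- \frac{1}{168}\right)\right) - 19036 = \left(-123 - \frac{1}{336}\right) - 19036 = - \frac{41329}{336} - 19036 = - \frac{6437425}{336}$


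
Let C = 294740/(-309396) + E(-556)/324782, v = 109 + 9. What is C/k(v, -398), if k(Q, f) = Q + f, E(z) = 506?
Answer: 5973105769/1758509404260 ≈ 0.0033967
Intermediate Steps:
v = 118
C = -11946211538/12560781459 (C = 294740/(-309396) + 506/324782 = 294740*(-1/309396) + 506*(1/324782) = -73685/77349 + 253/162391 = -11946211538/12560781459 ≈ -0.95107)
C/k(v, -398) = -11946211538/(12560781459*(118 - 398)) = -11946211538/12560781459/(-280) = -11946211538/12560781459*(-1/280) = 5973105769/1758509404260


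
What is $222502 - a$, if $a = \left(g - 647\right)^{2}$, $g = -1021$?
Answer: $-2559722$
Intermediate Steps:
$a = 2782224$ ($a = \left(-1021 - 647\right)^{2} = \left(-1668\right)^{2} = 2782224$)
$222502 - a = 222502 - 2782224 = -2559722$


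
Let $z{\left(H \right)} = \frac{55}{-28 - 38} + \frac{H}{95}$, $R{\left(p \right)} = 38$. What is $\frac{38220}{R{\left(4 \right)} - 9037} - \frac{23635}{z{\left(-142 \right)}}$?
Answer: $\frac{121183360110}{11941673} \approx 10148.0$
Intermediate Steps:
$z{\left(H \right)} = - \frac{5}{6} + \frac{H}{95}$ ($z{\left(H \right)} = \frac{55}{-28 - 38} + H \frac{1}{95} = \frac{55}{-66} + \frac{H}{95} = 55 \left(- \frac{1}{66}\right) + \frac{H}{95} = - \frac{5}{6} + \frac{H}{95}$)
$\frac{38220}{R{\left(4 \right)} - 9037} - \frac{23635}{z{\left(-142 \right)}} = \frac{38220}{38 - 9037} - \frac{23635}{- \frac{5}{6} + \frac{1}{95} \left(-142\right)} = \frac{38220}{-8999} - \frac{23635}{- \frac{5}{6} - \frac{142}{95}} = 38220 \left(- \frac{1}{8999}\right) - \frac{23635}{- \frac{1327}{570}} = - \frac{38220}{8999} - - \frac{13471950}{1327} = - \frac{38220}{8999} + \frac{13471950}{1327} = \frac{121183360110}{11941673}$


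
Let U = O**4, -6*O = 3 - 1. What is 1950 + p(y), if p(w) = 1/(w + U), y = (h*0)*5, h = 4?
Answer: 2031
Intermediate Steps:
O = -1/3 (O = -(3 - 1)/6 = -1/6*2 = -1/3 ≈ -0.33333)
U = 1/81 (U = (-1/3)**4 = 1/81 ≈ 0.012346)
y = 0 (y = (4*0)*5 = 0*5 = 0)
p(w) = 1/(1/81 + w) (p(w) = 1/(w + 1/81) = 1/(1/81 + w))
1950 + p(y) = 1950 + 81/(1 + 81*0) = 1950 + 81/(1 + 0) = 1950 + 81/1 = 1950 + 81*1 = 1950 + 81 = 2031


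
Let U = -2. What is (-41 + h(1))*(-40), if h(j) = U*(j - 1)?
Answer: 1640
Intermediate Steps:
h(j) = 2 - 2*j (h(j) = -2*(j - 1) = -2*(-1 + j) = 2 - 2*j)
(-41 + h(1))*(-40) = (-41 + (2 - 2*1))*(-40) = (-41 + (2 - 2))*(-40) = (-41 + 0)*(-40) = -41*(-40) = 1640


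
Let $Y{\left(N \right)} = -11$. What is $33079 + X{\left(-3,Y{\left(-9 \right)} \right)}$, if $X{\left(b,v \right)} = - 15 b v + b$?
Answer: $32581$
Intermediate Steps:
$X{\left(b,v \right)} = b - 15 b v$ ($X{\left(b,v \right)} = - 15 b v + b = b - 15 b v$)
$33079 + X{\left(-3,Y{\left(-9 \right)} \right)} = 33079 - 3 \left(1 - -165\right) = 33079 - 3 \left(1 + 165\right) = 33079 - 498 = 32581$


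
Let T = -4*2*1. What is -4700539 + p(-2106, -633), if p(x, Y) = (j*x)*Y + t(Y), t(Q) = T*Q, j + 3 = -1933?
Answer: -2585573203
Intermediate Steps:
T = -8 (T = -8*1 = -8)
j = -1936 (j = -3 - 1933 = -1936)
t(Q) = -8*Q
p(x, Y) = -8*Y - 1936*Y*x (p(x, Y) = (-1936*x)*Y - 8*Y = -1936*Y*x - 8*Y = -8*Y - 1936*Y*x)
-4700539 + p(-2106, -633) = -4700539 + 8*(-633)*(-1 - 242*(-2106)) = -4700539 + 8*(-633)*(-1 + 509652) = -4700539 + 8*(-633)*509651 = -4700539 - 2580872664 = -2585573203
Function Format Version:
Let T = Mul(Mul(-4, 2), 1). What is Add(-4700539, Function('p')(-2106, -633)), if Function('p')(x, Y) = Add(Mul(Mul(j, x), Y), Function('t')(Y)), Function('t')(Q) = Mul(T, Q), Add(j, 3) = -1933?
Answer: -2585573203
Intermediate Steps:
T = -8 (T = Mul(-8, 1) = -8)
j = -1936 (j = Add(-3, -1933) = -1936)
Function('t')(Q) = Mul(-8, Q)
Function('p')(x, Y) = Add(Mul(-8, Y), Mul(-1936, Y, x)) (Function('p')(x, Y) = Add(Mul(Mul(-1936, x), Y), Mul(-8, Y)) = Add(Mul(-1936, Y, x), Mul(-8, Y)) = Add(Mul(-8, Y), Mul(-1936, Y, x)))
Add(-4700539, Function('p')(-2106, -633)) = Add(-4700539, Mul(8, -633, Add(-1, Mul(-242, -2106)))) = Add(-4700539, Mul(8, -633, Add(-1, 509652))) = Add(-4700539, Mul(8, -633, 509651)) = Add(-4700539, -2580872664) = -2585573203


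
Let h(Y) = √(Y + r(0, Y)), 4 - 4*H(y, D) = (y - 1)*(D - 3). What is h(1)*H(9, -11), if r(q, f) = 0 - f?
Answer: 0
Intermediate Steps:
r(q, f) = -f
H(y, D) = 1 - (-1 + y)*(-3 + D)/4 (H(y, D) = 1 - (y - 1)*(D - 3)/4 = 1 - (-1 + y)*(-3 + D)/4)
h(Y) = 0 (h(Y) = √(Y - Y) = √0 = 0)
h(1)*H(9, -11) = 0*(¼ + (¼)*(-11) + (¾)*9 - ¼*(-11)*9) = 0*(¼ - 11/4 + 27/4 + 99/4) = 0*29 = 0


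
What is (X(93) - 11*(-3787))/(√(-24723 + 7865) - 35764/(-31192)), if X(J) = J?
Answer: 2910890076500/1025194759313 - 2538767567000*I*√16858/1025194759313 ≈ 2.8394 - 321.53*I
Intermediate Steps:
(X(93) - 11*(-3787))/(√(-24723 + 7865) - 35764/(-31192)) = (93 - 11*(-3787))/(√(-24723 + 7865) - 35764/(-31192)) = (93 + 41657)/(√(-16858) - 35764*(-1/31192)) = 41750/(I*√16858 + 8941/7798) = 41750/(8941/7798 + I*√16858)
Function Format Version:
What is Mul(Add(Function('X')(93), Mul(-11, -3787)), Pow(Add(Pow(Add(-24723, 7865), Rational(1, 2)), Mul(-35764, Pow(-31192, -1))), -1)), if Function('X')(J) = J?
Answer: Add(Rational(2910890076500, 1025194759313), Mul(Rational(-2538767567000, 1025194759313), I, Pow(16858, Rational(1, 2)))) ≈ Add(2.8394, Mul(-321.53, I))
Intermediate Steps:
Mul(Add(Function('X')(93), Mul(-11, -3787)), Pow(Add(Pow(Add(-24723, 7865), Rational(1, 2)), Mul(-35764, Pow(-31192, -1))), -1)) = Mul(Add(93, Mul(-11, -3787)), Pow(Add(Pow(Add(-24723, 7865), Rational(1, 2)), Mul(-35764, Pow(-31192, -1))), -1)) = Mul(Add(93, 41657), Pow(Add(Pow(-16858, Rational(1, 2)), Mul(-35764, Rational(-1, 31192))), -1)) = Mul(41750, Pow(Add(Mul(I, Pow(16858, Rational(1, 2))), Rational(8941, 7798)), -1)) = Mul(41750, Pow(Add(Rational(8941, 7798), Mul(I, Pow(16858, Rational(1, 2)))), -1))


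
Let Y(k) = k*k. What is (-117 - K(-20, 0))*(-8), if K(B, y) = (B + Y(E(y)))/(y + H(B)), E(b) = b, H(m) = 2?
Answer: 856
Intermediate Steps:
Y(k) = k²
K(B, y) = (B + y²)/(2 + y) (K(B, y) = (B + y²)/(y + 2) = (B + y²)/(2 + y))
(-117 - K(-20, 0))*(-8) = (-117 - (-20 + 0²)/(2 + 0))*(-8) = (-117 - (-20 + 0)/2)*(-8) = (-117 - (-20)/2)*(-8) = (-117 - 1*(-10))*(-8) = (-117 + 10)*(-8) = -107*(-8) = 856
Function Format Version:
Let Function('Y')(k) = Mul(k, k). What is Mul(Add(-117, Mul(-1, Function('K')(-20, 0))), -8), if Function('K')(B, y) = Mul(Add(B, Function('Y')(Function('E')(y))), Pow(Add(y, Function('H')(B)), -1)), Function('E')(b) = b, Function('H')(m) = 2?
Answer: 856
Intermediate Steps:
Function('Y')(k) = Pow(k, 2)
Function('K')(B, y) = Mul(Pow(Add(2, y), -1), Add(B, Pow(y, 2))) (Function('K')(B, y) = Mul(Add(B, Pow(y, 2)), Pow(Add(y, 2), -1)) = Mul(Add(B, Pow(y, 2)), Pow(Add(2, y), -1)) = Mul(Pow(Add(2, y), -1), Add(B, Pow(y, 2))))
Mul(Add(-117, Mul(-1, Function('K')(-20, 0))), -8) = Mul(Add(-117, Mul(-1, Mul(Pow(Add(2, 0), -1), Add(-20, Pow(0, 2))))), -8) = Mul(Add(-117, Mul(-1, Mul(Pow(2, -1), Add(-20, 0)))), -8) = Mul(Add(-117, Mul(-1, Mul(Rational(1, 2), -20))), -8) = Mul(Add(-117, Mul(-1, -10)), -8) = Mul(Add(-117, 10), -8) = Mul(-107, -8) = 856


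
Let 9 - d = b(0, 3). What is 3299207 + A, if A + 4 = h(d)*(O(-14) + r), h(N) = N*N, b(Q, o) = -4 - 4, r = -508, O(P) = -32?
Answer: 3143143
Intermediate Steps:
b(Q, o) = -8
d = 17 (d = 9 - 1*(-8) = 9 + 8 = 17)
h(N) = N²
A = -156064 (A = -4 + 17²*(-32 - 508) = -4 + 289*(-540) = -4 - 156060 = -156064)
3299207 + A = 3299207 - 156064 = 3143143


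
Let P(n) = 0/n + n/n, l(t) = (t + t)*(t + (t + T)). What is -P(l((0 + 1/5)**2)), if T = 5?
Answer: -1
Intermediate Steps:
l(t) = 2*t*(5 + 2*t) (l(t) = (t + t)*(t + (t + 5)) = (2*t)*(t + (5 + t)) = (2*t)*(5 + 2*t) = 2*t*(5 + 2*t))
P(n) = 1 (P(n) = 0 + 1 = 1)
-P(l((0 + 1/5)**2)) = -1*1 = -1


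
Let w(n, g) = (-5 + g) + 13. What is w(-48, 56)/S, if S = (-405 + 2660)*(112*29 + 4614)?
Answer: 32/8864405 ≈ 3.6099e-6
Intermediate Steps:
w(n, g) = 8 + g
S = 17728810 (S = 2255*(3248 + 4614) = 2255*7862 = 17728810)
w(-48, 56)/S = (8 + 56)/17728810 = 64*(1/17728810) = 32/8864405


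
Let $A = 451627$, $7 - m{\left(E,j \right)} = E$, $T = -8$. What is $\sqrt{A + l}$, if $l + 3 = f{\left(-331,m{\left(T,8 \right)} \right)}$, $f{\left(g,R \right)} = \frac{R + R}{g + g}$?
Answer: $\frac{\sqrt{49480372099}}{331} \approx 672.03$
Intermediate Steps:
$m{\left(E,j \right)} = 7 - E$
$f{\left(g,R \right)} = \frac{R}{g}$ ($f{\left(g,R \right)} = \frac{2 R}{2 g} = 2 R \frac{1}{2 g} = \frac{R}{g}$)
$l = - \frac{1008}{331}$ ($l = -3 + \frac{7 - -8}{-331} = -3 + \left(7 + 8\right) \left(- \frac{1}{331}\right) = -3 + 15 \left(- \frac{1}{331}\right) = -3 - \frac{15}{331} = - \frac{1008}{331} \approx -3.0453$)
$\sqrt{A + l} = \sqrt{451627 - \frac{1008}{331}} = \sqrt{\frac{149487529}{331}} = \frac{\sqrt{49480372099}}{331}$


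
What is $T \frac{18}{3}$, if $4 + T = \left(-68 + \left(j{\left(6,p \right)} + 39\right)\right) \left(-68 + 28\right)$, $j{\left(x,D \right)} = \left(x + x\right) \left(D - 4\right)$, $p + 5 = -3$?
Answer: $41496$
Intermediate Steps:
$p = -8$ ($p = -5 - 3 = -8$)
$j{\left(x,D \right)} = 2 x \left(-4 + D\right)$
$T = 6916$ ($T = -4 + \left(-68 + \left(2 \cdot 6 \left(-4 - 8\right) + 39\right)\right) \left(-68 + 28\right) = -4 + \left(-68 + \left(2 \cdot 6 \left(-12\right) + 39\right)\right) \left(-40\right) = -4 + \left(-68 + \left(-144 + 39\right)\right) \left(-40\right) = -4 + \left(-68 - 105\right) \left(-40\right) = -4 - -6920 = -4 + 6920 = 6916$)
$T \frac{18}{3} = 6916 \cdot \frac{18}{3} = 6916 \cdot 18 \cdot \frac{1}{3} = 6916 \cdot 6 = 41496$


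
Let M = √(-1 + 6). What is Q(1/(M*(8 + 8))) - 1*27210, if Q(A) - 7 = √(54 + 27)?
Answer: -27194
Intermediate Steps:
M = √5 ≈ 2.2361
Q(A) = 16 (Q(A) = 7 + √(54 + 27) = 7 + √81 = 7 + 9 = 16)
Q(1/(M*(8 + 8))) - 1*27210 = 16 - 1*27210 = 16 - 27210 = -27194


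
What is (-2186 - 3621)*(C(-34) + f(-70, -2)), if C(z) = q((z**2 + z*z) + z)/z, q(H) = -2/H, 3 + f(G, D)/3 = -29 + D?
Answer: 22937946157/38726 ≈ 5.9231e+5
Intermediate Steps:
f(G, D) = -96 + 3*D (f(G, D) = -9 + 3*(-29 + D) = -9 + (-87 + 3*D) = -96 + 3*D)
C(z) = -2/(z*(z + 2*z**2)) (C(z) = (-2/((z**2 + z*z) + z))/z = (-2/((z**2 + z**2) + z))/z = (-2/(2*z**2 + z))/z = (-2/(z + 2*z**2))/z = -2/(z*(z + 2*z**2)))
(-2186 - 3621)*(C(-34) + f(-70, -2)) = (-2186 - 3621)*(-2/((-34)**2*(1 + 2*(-34))) + (-96 + 3*(-2))) = -5807*(-2*1/1156/(1 - 68) + (-96 - 6)) = -5807*(-2*1/1156/(-67) - 102) = -5807*(-2*1/1156*(-1/67) - 102) = -5807*(1/38726 - 102) = -5807*(-3950051/38726) = 22937946157/38726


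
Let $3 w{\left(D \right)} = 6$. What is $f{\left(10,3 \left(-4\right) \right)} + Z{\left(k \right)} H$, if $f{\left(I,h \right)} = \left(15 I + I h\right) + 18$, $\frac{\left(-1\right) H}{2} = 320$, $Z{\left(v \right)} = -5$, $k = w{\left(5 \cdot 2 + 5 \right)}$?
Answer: $3248$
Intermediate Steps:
$w{\left(D \right)} = 2$ ($w{\left(D \right)} = \frac{1}{3} \cdot 6 = 2$)
$k = 2$
$H = -640$ ($H = \left(-2\right) 320 = -640$)
$f{\left(I,h \right)} = 18 + 15 I + I h$
$f{\left(10,3 \left(-4\right) \right)} + Z{\left(k \right)} H = \left(18 + 15 \cdot 10 + 10 \cdot 3 \left(-4\right)\right) - -3200 = \left(18 + 150 + 10 \left(-12\right)\right) + 3200 = \left(18 + 150 - 120\right) + 3200 = 48 + 3200 = 3248$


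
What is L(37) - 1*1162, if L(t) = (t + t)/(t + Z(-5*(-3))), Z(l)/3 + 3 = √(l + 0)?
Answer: -752066/649 - 222*√15/649 ≈ -1160.1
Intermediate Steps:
Z(l) = -9 + 3*√l (Z(l) = -9 + 3*√(l + 0) = -9 + 3*√l)
L(t) = 2*t/(-9 + t + 3*√15) (L(t) = (t + t)/(t + (-9 + 3*√(-5*(-3)))) = (2*t)/(t + (-9 + 3*√15)) = (2*t)/(-9 + t + 3*√15) = 2*t/(-9 + t + 3*√15))
L(37) - 1*1162 = 2*37/(-9 + 37 + 3*√15) - 1*1162 = 2*37/(28 + 3*√15) - 1162 = 74/(28 + 3*√15) - 1162 = -1162 + 74/(28 + 3*√15)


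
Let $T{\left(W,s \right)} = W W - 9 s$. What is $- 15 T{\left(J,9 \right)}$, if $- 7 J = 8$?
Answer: $\frac{58575}{49} \approx 1195.4$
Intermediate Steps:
$J = - \frac{8}{7}$ ($J = \left(- \frac{1}{7}\right) 8 = - \frac{8}{7} \approx -1.1429$)
$T{\left(W,s \right)} = W^{2} - 9 s$
$- 15 T{\left(J,9 \right)} = - 15 \left(\left(- \frac{8}{7}\right)^{2} - 81\right) = - 15 \left(\frac{64}{49} - 81\right) = \left(-15\right) \left(- \frac{3905}{49}\right) = \frac{58575}{49}$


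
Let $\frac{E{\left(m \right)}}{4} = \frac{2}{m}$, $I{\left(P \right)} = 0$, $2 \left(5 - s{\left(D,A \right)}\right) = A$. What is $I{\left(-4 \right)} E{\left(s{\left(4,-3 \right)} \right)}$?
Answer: $0$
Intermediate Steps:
$s{\left(D,A \right)} = 5 - \frac{A}{2}$
$E{\left(m \right)} = \frac{8}{m}$ ($E{\left(m \right)} = 4 \frac{2}{m} = \frac{8}{m}$)
$I{\left(-4 \right)} E{\left(s{\left(4,-3 \right)} \right)} = 0 \frac{8}{5 - - \frac{3}{2}} = 0 \frac{8}{5 + \frac{3}{2}} = 0 \frac{8}{\frac{13}{2}} = 0 \cdot 8 \cdot \frac{2}{13} = 0 \cdot \frac{16}{13} = 0$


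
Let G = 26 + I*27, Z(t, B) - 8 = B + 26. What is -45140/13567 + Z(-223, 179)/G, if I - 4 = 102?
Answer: -127474549/39181496 ≈ -3.2534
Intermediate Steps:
I = 106 (I = 4 + 102 = 106)
Z(t, B) = 34 + B (Z(t, B) = 8 + (B + 26) = 8 + (26 + B) = 34 + B)
G = 2888 (G = 26 + 106*27 = 26 + 2862 = 2888)
-45140/13567 + Z(-223, 179)/G = -45140/13567 + (34 + 179)/2888 = -45140*1/13567 + 213*(1/2888) = -45140/13567 + 213/2888 = -127474549/39181496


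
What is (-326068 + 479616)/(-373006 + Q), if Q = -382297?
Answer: -153548/755303 ≈ -0.20329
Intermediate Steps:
(-326068 + 479616)/(-373006 + Q) = (-326068 + 479616)/(-373006 - 382297) = 153548/(-755303) = 153548*(-1/755303) = -153548/755303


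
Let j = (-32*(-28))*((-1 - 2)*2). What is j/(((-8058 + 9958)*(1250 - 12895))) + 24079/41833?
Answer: 12113291107/21035819125 ≈ 0.57584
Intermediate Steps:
j = -5376 (j = 896*(-3*2) = 896*(-6) = -5376)
j/(((-8058 + 9958)*(1250 - 12895))) + 24079/41833 = -5376*1/((-8058 + 9958)*(1250 - 12895)) + 24079/41833 = -5376/(1900*(-11645)) + 24079*(1/41833) = -5376/(-22125500) + 2189/3803 = -5376*(-1/22125500) + 2189/3803 = 1344/5531375 + 2189/3803 = 12113291107/21035819125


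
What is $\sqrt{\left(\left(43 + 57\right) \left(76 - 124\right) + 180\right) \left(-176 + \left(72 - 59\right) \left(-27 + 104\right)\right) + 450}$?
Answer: $45 i \sqrt{1882} \approx 1952.2 i$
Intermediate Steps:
$\sqrt{\left(\left(43 + 57\right) \left(76 - 124\right) + 180\right) \left(-176 + \left(72 - 59\right) \left(-27 + 104\right)\right) + 450} = \sqrt{\left(100 \left(-48\right) + 180\right) \left(-176 + 13 \cdot 77\right) + 450} = \sqrt{\left(-4800 + 180\right) \left(-176 + 1001\right) + 450} = \sqrt{\left(-4620\right) 825 + 450} = \sqrt{-3811500 + 450} = \sqrt{-3811050} = 45 i \sqrt{1882}$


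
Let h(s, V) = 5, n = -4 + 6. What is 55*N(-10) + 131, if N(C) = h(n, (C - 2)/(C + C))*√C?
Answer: 131 + 275*I*√10 ≈ 131.0 + 869.63*I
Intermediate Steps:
n = 2
N(C) = 5*√C
55*N(-10) + 131 = 55*(5*√(-10)) + 131 = 55*(5*(I*√10)) + 131 = 55*(5*I*√10) + 131 = 275*I*√10 + 131 = 131 + 275*I*√10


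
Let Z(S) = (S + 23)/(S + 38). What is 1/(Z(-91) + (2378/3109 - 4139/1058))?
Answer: -174334066/324994135 ≈ -0.53642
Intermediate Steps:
Z(S) = (23 + S)/(38 + S)
1/(Z(-91) + (2378/3109 - 4139/1058)) = 1/((23 - 91)/(38 - 91) + (2378/3109 - 4139/1058)) = 1/(-68/(-53) + (2378*(1/3109) - 4139*1/1058)) = 1/(-1/53*(-68) + (2378/3109 - 4139/1058)) = 1/(68/53 - 10352227/3289322) = 1/(-324994135/174334066) = -174334066/324994135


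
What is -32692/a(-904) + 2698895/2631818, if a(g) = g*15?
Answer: 7664775641/2230465755 ≈ 3.4364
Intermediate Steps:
a(g) = 15*g
-32692/a(-904) + 2698895/2631818 = -32692/(15*(-904)) + 2698895/2631818 = -32692/(-13560) + 2698895*(1/2631818) = -32692*(-1/13560) + 2698895/2631818 = 8173/3390 + 2698895/2631818 = 7664775641/2230465755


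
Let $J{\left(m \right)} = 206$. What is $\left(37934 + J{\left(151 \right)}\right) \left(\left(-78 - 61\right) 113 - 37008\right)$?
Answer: $-2010550100$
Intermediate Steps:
$\left(37934 + J{\left(151 \right)}\right) \left(\left(-78 - 61\right) 113 - 37008\right) = \left(37934 + 206\right) \left(\left(-78 - 61\right) 113 - 37008\right) = 38140 \left(\left(-139\right) 113 - 37008\right) = 38140 \left(-15707 - 37008\right) = 38140 \left(-52715\right) = -2010550100$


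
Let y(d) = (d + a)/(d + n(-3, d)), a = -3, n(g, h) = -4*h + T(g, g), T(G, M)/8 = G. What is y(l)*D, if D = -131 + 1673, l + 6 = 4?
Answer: 1285/3 ≈ 428.33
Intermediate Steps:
T(G, M) = 8*G
n(g, h) = -4*h + 8*g
l = -2 (l = -6 + 4 = -2)
D = 1542
y(d) = (-3 + d)/(-24 - 3*d) (y(d) = (d - 3)/(d + (-4*d + 8*(-3))) = (-3 + d)/(d + (-4*d - 24)) = (-3 + d)/(d + (-24 - 4*d)) = (-3 + d)/(-24 - 3*d))
y(l)*D = ((3 - 1*(-2))/(3*(8 - 2)))*1542 = ((1/3)*(3 + 2)/6)*1542 = ((1/3)*(1/6)*5)*1542 = (5/18)*1542 = 1285/3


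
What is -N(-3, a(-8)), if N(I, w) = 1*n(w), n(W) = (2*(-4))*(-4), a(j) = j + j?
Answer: -32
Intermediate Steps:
a(j) = 2*j
n(W) = 32 (n(W) = -8*(-4) = 32)
N(I, w) = 32 (N(I, w) = 1*32 = 32)
-N(-3, a(-8)) = -1*32 = -32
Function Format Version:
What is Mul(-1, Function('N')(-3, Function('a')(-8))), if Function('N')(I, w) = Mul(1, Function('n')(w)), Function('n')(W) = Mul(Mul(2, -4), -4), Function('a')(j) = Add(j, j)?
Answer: -32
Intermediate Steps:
Function('a')(j) = Mul(2, j)
Function('n')(W) = 32 (Function('n')(W) = Mul(-8, -4) = 32)
Function('N')(I, w) = 32 (Function('N')(I, w) = Mul(1, 32) = 32)
Mul(-1, Function('N')(-3, Function('a')(-8))) = Mul(-1, 32) = -32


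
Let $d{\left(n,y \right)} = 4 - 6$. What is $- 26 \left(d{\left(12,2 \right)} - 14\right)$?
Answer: $416$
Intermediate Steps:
$d{\left(n,y \right)} = -2$ ($d{\left(n,y \right)} = 4 - 6 = -2$)
$- 26 \left(d{\left(12,2 \right)} - 14\right) = - 26 \left(-2 - 14\right) = \left(-26\right) \left(-16\right) = 416$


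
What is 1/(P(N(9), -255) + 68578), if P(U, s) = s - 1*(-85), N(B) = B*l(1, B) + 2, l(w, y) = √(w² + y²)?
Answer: 1/68408 ≈ 1.4618e-5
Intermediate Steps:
N(B) = 2 + B*√(1 + B²) (N(B) = B*√(1² + B²) + 2 = B*√(1 + B²) + 2 = 2 + B*√(1 + B²))
P(U, s) = 85 + s (P(U, s) = s + 85 = 85 + s)
1/(P(N(9), -255) + 68578) = 1/((85 - 255) + 68578) = 1/(-170 + 68578) = 1/68408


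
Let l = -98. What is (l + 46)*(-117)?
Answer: 6084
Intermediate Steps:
(l + 46)*(-117) = (-98 + 46)*(-117) = -52*(-117) = 6084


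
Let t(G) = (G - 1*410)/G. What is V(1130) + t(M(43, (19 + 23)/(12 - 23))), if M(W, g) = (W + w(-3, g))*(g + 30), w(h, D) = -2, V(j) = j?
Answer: 162809/144 ≈ 1130.6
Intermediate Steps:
M(W, g) = (-2 + W)*(30 + g) (M(W, g) = (W - 2)*(g + 30) = (-2 + W)*(30 + g))
t(G) = (-410 + G)/G (t(G) = (G - 410)/G = (-410 + G)/G)
V(1130) + t(M(43, (19 + 23)/(12 - 23))) = 1130 + (-410 + (-60 - 2*(19 + 23)/(12 - 23) + 30*43 + 43*((19 + 23)/(12 - 23))))/(-60 - 2*(19 + 23)/(12 - 23) + 30*43 + 43*((19 + 23)/(12 - 23))) = 1130 + (-410 + (-60 - 84/(-11) + 1290 + 43*(42/(-11))))/(-60 - 84/(-11) + 1290 + 43*(42/(-11))) = 1130 + (-410 + (-60 - 84*(-1)/11 + 1290 + 43*(42*(-1/11))))/(-60 - 84*(-1)/11 + 1290 + 43*(42*(-1/11))) = 1130 + (-410 + (-60 - 2*(-42/11) + 1290 + 43*(-42/11)))/(-60 - 2*(-42/11) + 1290 + 43*(-42/11)) = 1130 + (-410 + (-60 + 84/11 + 1290 - 1806/11))/(-60 + 84/11 + 1290 - 1806/11) = 1130 + (-410 + 11808/11)/(11808/11) = 1130 + (11/11808)*(7298/11) = 1130 + 89/144 = 162809/144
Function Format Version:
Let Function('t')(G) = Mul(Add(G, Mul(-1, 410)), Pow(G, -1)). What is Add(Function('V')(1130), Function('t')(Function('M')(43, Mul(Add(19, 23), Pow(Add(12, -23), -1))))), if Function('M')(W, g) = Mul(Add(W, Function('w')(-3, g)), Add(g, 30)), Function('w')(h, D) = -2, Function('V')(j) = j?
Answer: Rational(162809, 144) ≈ 1130.6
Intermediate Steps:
Function('M')(W, g) = Mul(Add(-2, W), Add(30, g)) (Function('M')(W, g) = Mul(Add(W, -2), Add(g, 30)) = Mul(Add(-2, W), Add(30, g)))
Function('t')(G) = Mul(Pow(G, -1), Add(-410, G)) (Function('t')(G) = Mul(Add(G, -410), Pow(G, -1)) = Mul(Add(-410, G), Pow(G, -1)) = Mul(Pow(G, -1), Add(-410, G)))
Add(Function('V')(1130), Function('t')(Function('M')(43, Mul(Add(19, 23), Pow(Add(12, -23), -1))))) = Add(1130, Mul(Pow(Add(-60, Mul(-2, Mul(Add(19, 23), Pow(Add(12, -23), -1))), Mul(30, 43), Mul(43, Mul(Add(19, 23), Pow(Add(12, -23), -1)))), -1), Add(-410, Add(-60, Mul(-2, Mul(Add(19, 23), Pow(Add(12, -23), -1))), Mul(30, 43), Mul(43, Mul(Add(19, 23), Pow(Add(12, -23), -1))))))) = Add(1130, Mul(Pow(Add(-60, Mul(-2, Mul(42, Pow(-11, -1))), 1290, Mul(43, Mul(42, Pow(-11, -1)))), -1), Add(-410, Add(-60, Mul(-2, Mul(42, Pow(-11, -1))), 1290, Mul(43, Mul(42, Pow(-11, -1))))))) = Add(1130, Mul(Pow(Add(-60, Mul(-2, Mul(42, Rational(-1, 11))), 1290, Mul(43, Mul(42, Rational(-1, 11)))), -1), Add(-410, Add(-60, Mul(-2, Mul(42, Rational(-1, 11))), 1290, Mul(43, Mul(42, Rational(-1, 11))))))) = Add(1130, Mul(Pow(Add(-60, Mul(-2, Rational(-42, 11)), 1290, Mul(43, Rational(-42, 11))), -1), Add(-410, Add(-60, Mul(-2, Rational(-42, 11)), 1290, Mul(43, Rational(-42, 11)))))) = Add(1130, Mul(Pow(Add(-60, Rational(84, 11), 1290, Rational(-1806, 11)), -1), Add(-410, Add(-60, Rational(84, 11), 1290, Rational(-1806, 11))))) = Add(1130, Mul(Pow(Rational(11808, 11), -1), Add(-410, Rational(11808, 11)))) = Add(1130, Mul(Rational(11, 11808), Rational(7298, 11))) = Add(1130, Rational(89, 144)) = Rational(162809, 144)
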